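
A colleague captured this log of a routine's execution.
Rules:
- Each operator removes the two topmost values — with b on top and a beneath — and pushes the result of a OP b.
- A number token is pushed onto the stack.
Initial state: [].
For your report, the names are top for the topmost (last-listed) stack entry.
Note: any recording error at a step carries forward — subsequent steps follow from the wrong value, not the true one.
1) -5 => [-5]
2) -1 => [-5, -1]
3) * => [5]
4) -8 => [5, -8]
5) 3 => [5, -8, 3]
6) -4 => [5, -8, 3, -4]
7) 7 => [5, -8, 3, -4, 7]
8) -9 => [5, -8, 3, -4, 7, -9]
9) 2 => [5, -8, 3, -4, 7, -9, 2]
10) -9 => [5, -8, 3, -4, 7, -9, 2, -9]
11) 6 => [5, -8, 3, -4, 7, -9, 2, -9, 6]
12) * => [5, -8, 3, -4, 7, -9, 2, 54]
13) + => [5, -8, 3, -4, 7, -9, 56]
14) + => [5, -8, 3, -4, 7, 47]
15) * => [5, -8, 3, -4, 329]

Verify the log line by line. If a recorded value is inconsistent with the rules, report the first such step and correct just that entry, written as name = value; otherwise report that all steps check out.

Recomputing the run from the initial state:
step 1: [-5]
step 2: [-5, -1]
step 3: [5]
step 4: [5, -8]
step 5: [5, -8, 3]
step 6: [5, -8, 3, -4]
step 7: [5, -8, 3, -4, 7]
step 8: [5, -8, 3, -4, 7, -9]
step 9: [5, -8, 3, -4, 7, -9, 2]
step 10: [5, -8, 3, -4, 7, -9, 2, -9]
step 11: [5, -8, 3, -4, 7, -9, 2, -9, 6]
step 12: [5, -8, 3, -4, 7, -9, 2, -54]
step 13: [5, -8, 3, -4, 7, -9, -52]
step 14: [5, -8, 3, -4, 7, -61]
step 15: [5, -8, 3, -4, -427]
The first disagreement with the log is at step 12, where the value should be top = -54.

step 12, top = -54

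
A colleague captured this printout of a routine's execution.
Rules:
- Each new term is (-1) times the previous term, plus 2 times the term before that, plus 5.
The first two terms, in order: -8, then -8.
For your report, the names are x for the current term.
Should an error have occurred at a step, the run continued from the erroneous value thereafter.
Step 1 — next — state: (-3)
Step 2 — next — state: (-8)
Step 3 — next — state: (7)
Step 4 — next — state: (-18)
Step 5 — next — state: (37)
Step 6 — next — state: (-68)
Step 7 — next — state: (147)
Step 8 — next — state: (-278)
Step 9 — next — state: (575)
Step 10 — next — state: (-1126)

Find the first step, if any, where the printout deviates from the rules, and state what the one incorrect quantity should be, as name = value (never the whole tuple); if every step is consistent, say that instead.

step 9, x = 577

step 1: x = -1*(-8) + (2)*(-8) + (5) = -3 -> no discrepancy
step 2: x = -1*(-3) + (2)*(-8) + (5) = -8 -> same as recorded
step 3: x = -1*(-8) + (2)*(-3) + (5) = 7 -> same as recorded
step 4: x = -1*(7) + (2)*(-8) + (5) = -18 -> checks out
step 5: x = -1*(-18) + (2)*(7) + (5) = 37 -> no discrepancy
step 6: x = -1*(37) + (2)*(-18) + (5) = -68 -> agrees with the printout
step 7: x = -1*(-68) + (2)*(37) + (5) = 147 -> in agreement
step 8: x = -1*(147) + (2)*(-68) + (5) = -278 -> same as recorded
step 9: x = -1*(-278) + (2)*(147) + (5) = 577 -> first mismatch against the printout
So the first discrepancy is step 9, where the right value is x = 577.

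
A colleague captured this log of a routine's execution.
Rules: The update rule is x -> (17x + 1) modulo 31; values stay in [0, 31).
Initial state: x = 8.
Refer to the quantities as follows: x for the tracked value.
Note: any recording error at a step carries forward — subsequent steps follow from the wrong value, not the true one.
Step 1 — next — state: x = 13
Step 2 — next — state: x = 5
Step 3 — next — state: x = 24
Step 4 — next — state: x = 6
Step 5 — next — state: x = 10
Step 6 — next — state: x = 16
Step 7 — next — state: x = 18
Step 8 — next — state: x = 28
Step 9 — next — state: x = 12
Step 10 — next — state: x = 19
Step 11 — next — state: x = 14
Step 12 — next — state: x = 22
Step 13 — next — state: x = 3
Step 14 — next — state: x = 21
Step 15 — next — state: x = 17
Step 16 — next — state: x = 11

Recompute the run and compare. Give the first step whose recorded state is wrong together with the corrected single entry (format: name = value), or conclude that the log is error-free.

step 7, x = 25

Step 1: x = (17*8 + 1) mod 31 = 13 — no discrepancy.
Step 2: x = (17*13 + 1) mod 31 = 5 — agrees with the log.
Step 3: x = (17*5 + 1) mod 31 = 24 — agrees with the log.
Step 4: x = (17*24 + 1) mod 31 = 6 — exactly as logged.
Step 5: x = (17*6 + 1) mod 31 = 10 — exactly as logged.
Step 6: x = (17*10 + 1) mod 31 = 16 — verified.
Step 7: x = (17*16 + 1) mod 31 = 25 — the recorded entry deviates here.
Conclusion: step 7 carries the first error; the entry should be x = 25.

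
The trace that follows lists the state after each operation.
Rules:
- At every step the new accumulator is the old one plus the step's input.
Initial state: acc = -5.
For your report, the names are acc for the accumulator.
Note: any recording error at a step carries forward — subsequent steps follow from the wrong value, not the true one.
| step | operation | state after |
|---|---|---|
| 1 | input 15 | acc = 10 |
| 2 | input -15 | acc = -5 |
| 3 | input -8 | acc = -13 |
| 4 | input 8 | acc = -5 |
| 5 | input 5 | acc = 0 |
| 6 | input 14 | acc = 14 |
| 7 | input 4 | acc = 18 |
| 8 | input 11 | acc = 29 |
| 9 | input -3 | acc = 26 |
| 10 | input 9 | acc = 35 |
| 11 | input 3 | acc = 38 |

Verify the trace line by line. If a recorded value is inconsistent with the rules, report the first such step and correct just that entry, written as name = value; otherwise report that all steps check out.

Recomputing the run from the initial state:
step 1: acc = 10
step 2: acc = -5
step 3: acc = -13
step 4: acc = -5
step 5: acc = 0
step 6: acc = 14
step 7: acc = 18
step 8: acc = 29
step 9: acc = 26
step 10: acc = 35
step 11: acc = 38
This matches the trace at every step.

no error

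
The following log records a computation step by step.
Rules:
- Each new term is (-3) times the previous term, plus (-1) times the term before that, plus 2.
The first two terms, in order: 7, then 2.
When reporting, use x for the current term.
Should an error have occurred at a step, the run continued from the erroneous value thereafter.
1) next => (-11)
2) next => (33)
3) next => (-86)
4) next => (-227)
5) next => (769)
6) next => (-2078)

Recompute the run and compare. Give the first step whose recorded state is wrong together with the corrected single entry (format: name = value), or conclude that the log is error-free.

Step 1: x = -3*(2) + (-1)*(7) + (2) = -11 — checks out.
Step 2: x = -3*(-11) + (-1)*(2) + (2) = 33 — matches.
Step 3: x = -3*(33) + (-1)*(-11) + (2) = -86 — agrees with the log.
Step 4: x = -3*(-86) + (-1)*(33) + (2) = 227 — the recorded entry deviates here.
Conclusion: step 4 carries the first error; the entry should be x = 227.

step 4, x = 227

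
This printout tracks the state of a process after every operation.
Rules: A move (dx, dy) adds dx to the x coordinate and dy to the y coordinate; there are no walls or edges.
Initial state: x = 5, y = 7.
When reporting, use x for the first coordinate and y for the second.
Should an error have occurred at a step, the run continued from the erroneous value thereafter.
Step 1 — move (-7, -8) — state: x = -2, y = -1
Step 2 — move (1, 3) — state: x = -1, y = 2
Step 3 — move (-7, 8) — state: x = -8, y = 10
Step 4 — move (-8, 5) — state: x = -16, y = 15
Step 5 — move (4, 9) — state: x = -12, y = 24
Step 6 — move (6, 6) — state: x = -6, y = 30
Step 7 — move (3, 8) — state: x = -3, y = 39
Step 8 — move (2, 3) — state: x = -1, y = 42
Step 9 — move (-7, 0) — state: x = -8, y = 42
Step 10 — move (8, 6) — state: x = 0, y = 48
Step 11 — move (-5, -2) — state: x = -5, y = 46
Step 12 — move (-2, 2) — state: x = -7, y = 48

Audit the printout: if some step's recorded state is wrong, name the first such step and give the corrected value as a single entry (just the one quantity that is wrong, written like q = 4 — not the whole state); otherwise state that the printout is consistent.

Recomputing the run from the initial state:
step 1: x = -2, y = -1
step 2: x = -1, y = 2
step 3: x = -8, y = 10
step 4: x = -16, y = 15
step 5: x = -12, y = 24
step 6: x = -6, y = 30
step 7: x = -3, y = 38
step 8: x = -1, y = 41
step 9: x = -8, y = 41
step 10: x = 0, y = 47
step 11: x = -5, y = 45
step 12: x = -7, y = 47
The first disagreement with the printout is at step 7, where the value should be y = 38.

step 7, y = 38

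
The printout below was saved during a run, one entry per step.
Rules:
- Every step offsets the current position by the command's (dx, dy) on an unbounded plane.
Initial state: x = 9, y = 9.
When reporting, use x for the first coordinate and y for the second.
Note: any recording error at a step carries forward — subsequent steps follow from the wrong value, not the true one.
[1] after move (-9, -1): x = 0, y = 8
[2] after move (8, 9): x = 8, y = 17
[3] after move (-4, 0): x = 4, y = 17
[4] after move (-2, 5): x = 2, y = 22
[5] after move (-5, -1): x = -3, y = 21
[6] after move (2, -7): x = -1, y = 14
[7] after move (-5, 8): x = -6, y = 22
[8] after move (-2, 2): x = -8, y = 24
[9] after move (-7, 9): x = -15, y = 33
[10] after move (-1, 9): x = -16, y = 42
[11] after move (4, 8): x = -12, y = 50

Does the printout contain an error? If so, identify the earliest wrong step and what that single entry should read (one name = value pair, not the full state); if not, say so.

1. x = 9 + (-9) = 0, y = 9 + (-1) = 8 (no discrepancy)
2. x = 0 + (8) = 8, y = 8 + (9) = 17 (exactly as logged)
3. x = 8 + (-4) = 4, y = 17 + (0) = 17 (matches)
4. x = 4 + (-2) = 2, y = 17 + (5) = 22 (matches)
5. x = 2 + (-5) = -3, y = 22 + (-1) = 21 (consistent with the printout)
6. x = -3 + (2) = -1, y = 21 + (-7) = 14 (same as recorded)
7. x = -1 + (-5) = -6, y = 14 + (8) = 22 (consistent with the printout)
8. x = -6 + (-2) = -8, y = 22 + (2) = 24 (confirmed correct)
9. x = -8 + (-7) = -15, y = 24 + (9) = 33 (same as recorded)
10. x = -15 + (-1) = -16, y = 33 + (9) = 42 (consistent with the printout)
11. x = -16 + (4) = -12, y = 42 + (8) = 50 (checks out)
Every step is consistent.

no error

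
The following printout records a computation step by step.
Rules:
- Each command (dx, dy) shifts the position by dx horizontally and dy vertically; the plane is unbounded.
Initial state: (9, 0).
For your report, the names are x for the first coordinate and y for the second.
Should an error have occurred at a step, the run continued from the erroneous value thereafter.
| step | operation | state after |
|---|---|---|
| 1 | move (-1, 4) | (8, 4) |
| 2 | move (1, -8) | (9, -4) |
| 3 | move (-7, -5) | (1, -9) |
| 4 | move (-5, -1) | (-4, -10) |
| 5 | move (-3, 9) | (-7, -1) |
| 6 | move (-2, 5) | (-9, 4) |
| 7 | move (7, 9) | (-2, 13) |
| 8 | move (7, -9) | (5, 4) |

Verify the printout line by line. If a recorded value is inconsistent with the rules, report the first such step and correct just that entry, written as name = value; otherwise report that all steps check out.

Recomputing the run from the initial state:
step 1: x = 8, y = 4
step 2: x = 9, y = -4
step 3: x = 2, y = -9
step 4: x = -3, y = -10
step 5: x = -6, y = -1
step 6: x = -8, y = 4
step 7: x = -1, y = 13
step 8: x = 6, y = 4
The first disagreement with the printout is at step 3, where the value should be x = 2.

step 3, x = 2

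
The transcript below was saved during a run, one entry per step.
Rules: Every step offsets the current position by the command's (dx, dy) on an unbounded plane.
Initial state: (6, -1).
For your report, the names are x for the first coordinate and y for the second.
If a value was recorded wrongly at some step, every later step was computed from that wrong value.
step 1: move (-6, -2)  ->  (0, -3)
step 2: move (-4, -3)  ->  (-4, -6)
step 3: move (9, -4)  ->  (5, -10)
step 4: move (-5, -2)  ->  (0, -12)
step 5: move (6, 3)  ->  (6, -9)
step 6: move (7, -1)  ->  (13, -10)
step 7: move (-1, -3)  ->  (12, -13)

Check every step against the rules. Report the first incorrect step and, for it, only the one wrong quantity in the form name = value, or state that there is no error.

no error

Step 1: x = 6 + (-6) = 0, y = -1 + (-2) = -3 — agrees with the transcript.
Step 2: x = 0 + (-4) = -4, y = -3 + (-3) = -6 — no discrepancy.
Step 3: x = -4 + (9) = 5, y = -6 + (-4) = -10 — checks out.
Step 4: x = 5 + (-5) = 0, y = -10 + (-2) = -12 — verified.
Step 5: x = 0 + (6) = 6, y = -12 + (3) = -9 — verified.
Step 6: x = 6 + (7) = 13, y = -9 + (-1) = -10 — checks out.
Step 7: x = 13 + (-1) = 12, y = -10 + (-3) = -13 — same as recorded.
Each recorded entry agrees with the recomputation.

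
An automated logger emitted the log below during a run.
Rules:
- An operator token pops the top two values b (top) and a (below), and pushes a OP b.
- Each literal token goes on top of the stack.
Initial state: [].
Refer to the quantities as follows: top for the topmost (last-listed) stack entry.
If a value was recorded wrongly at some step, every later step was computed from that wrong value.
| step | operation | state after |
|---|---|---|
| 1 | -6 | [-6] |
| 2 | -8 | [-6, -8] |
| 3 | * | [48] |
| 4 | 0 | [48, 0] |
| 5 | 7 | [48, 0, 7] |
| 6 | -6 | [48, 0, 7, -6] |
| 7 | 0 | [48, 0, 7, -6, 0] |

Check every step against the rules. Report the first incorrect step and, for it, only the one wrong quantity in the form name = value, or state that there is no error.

1. push -6: top = -6 (same as recorded)
2. push -8: top = -8 (exactly as logged)
3. -6 * -8 = 48 (in agreement)
4. push 0: top = 0 (no discrepancy)
5. push 7: top = 7 (no discrepancy)
6. push -6: top = -6 (checks out)
7. push 0: top = 0 (verified)
The whole run recomputes cleanly — no discrepancies.

no error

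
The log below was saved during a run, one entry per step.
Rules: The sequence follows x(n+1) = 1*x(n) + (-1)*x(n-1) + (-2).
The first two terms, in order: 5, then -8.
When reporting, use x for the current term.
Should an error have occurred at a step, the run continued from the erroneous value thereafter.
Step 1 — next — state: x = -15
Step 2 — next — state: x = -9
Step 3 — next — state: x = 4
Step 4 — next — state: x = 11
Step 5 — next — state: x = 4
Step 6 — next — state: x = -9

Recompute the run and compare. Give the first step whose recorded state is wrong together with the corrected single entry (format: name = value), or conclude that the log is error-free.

Recomputing the run from the initial state:
step 1: x = -15
step 2: x = -9
step 3: x = 4
step 4: x = 11
step 5: x = 5
step 6: x = -8
The first disagreement with the log is at step 5, where the value should be x = 5.

step 5, x = 5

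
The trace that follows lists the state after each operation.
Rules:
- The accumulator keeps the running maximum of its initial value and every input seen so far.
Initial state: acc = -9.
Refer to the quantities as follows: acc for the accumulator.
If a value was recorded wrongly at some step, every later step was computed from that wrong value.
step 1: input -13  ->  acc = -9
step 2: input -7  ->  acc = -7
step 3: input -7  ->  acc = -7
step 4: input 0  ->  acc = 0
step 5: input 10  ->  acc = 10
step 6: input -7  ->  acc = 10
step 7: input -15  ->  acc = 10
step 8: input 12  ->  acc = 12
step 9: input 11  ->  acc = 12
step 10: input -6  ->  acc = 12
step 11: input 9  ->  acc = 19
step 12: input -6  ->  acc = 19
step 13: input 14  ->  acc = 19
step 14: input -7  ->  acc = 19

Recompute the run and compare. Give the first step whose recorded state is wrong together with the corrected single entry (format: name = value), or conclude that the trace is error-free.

1. acc = max(-9, -13) = -9 (in agreement)
2. acc = max(-9, -7) = -7 (in agreement)
3. acc = max(-7, -7) = -7 (same as recorded)
4. acc = max(-7, 0) = 0 (consistent with the trace)
5. acc = max(0, 10) = 10 (confirmed correct)
6. acc = max(10, -7) = 10 (no discrepancy)
7. acc = max(10, -15) = 10 (agrees with the trace)
8. acc = max(10, 12) = 12 (matches)
9. acc = max(12, 11) = 12 (exactly as logged)
10. acc = max(12, -6) = 12 (consistent with the trace)
11. acc = max(12, 9) = 12 (the entry is off here)
That makes step 11 the first incorrect line — acc = 12 is what it should show.

step 11, acc = 12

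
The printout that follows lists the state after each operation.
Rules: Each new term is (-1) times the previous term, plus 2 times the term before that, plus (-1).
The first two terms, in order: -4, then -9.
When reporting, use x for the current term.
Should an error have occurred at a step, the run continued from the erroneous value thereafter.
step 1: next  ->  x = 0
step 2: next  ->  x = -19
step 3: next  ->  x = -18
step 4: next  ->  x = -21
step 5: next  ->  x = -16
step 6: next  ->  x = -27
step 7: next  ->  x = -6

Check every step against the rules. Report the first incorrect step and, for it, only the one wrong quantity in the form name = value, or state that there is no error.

step 3, x = 18

Step 1: x = -1*(-9) + (2)*(-4) + (-1) = 0 — in agreement.
Step 2: x = -1*(0) + (2)*(-9) + (-1) = -19 — exactly as logged.
Step 3: x = -1*(-19) + (2)*(0) + (-1) = 18 — the recorded entry deviates here.
First incorrect step: 3; the correct value is x = 18.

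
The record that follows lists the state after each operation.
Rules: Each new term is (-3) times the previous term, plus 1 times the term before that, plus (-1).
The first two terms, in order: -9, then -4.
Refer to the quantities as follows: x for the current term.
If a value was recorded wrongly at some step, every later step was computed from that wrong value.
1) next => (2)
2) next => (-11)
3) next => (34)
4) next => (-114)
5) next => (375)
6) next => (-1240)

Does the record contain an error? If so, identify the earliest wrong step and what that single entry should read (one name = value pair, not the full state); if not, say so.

no error

Recomputing the run from the initial state:
step 1: x = 2
step 2: x = -11
step 3: x = 34
step 4: x = -114
step 5: x = 375
step 6: x = -1240
This matches the record at every step.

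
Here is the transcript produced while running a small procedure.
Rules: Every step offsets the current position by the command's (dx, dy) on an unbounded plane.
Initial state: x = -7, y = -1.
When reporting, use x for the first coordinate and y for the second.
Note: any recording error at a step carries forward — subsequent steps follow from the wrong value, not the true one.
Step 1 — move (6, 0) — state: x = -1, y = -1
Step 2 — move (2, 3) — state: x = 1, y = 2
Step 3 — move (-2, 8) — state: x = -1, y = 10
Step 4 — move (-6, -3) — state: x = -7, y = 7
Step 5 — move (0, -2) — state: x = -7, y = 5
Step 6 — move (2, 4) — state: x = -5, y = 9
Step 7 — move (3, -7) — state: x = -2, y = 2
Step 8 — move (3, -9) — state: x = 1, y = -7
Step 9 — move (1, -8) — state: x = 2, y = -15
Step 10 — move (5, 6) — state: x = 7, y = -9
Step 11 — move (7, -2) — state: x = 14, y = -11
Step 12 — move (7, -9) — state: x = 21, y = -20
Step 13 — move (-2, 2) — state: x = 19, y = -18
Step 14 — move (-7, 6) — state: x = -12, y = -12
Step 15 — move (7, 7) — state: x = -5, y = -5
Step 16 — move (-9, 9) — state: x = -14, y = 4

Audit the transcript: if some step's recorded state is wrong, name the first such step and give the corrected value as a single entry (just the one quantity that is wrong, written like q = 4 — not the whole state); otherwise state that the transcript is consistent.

Recomputing the run from the initial state:
step 1: x = -1, y = -1
step 2: x = 1, y = 2
step 3: x = -1, y = 10
step 4: x = -7, y = 7
step 5: x = -7, y = 5
step 6: x = -5, y = 9
step 7: x = -2, y = 2
step 8: x = 1, y = -7
step 9: x = 2, y = -15
step 10: x = 7, y = -9
step 11: x = 14, y = -11
step 12: x = 21, y = -20
step 13: x = 19, y = -18
step 14: x = 12, y = -12
step 15: x = 19, y = -5
step 16: x = 10, y = 4
The first disagreement with the transcript is at step 14, where the value should be x = 12.

step 14, x = 12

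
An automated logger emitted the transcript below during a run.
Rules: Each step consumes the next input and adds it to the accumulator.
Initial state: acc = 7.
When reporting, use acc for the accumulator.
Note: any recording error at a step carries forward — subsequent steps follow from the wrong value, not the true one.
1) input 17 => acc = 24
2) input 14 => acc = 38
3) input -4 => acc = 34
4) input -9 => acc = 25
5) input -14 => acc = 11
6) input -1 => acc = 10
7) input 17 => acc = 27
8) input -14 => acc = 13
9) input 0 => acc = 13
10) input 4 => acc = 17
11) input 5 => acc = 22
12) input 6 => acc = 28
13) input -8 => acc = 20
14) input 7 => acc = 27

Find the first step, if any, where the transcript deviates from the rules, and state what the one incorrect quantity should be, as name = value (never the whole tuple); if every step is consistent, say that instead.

no error

Recomputing the run from the initial state:
step 1: acc = 24
step 2: acc = 38
step 3: acc = 34
step 4: acc = 25
step 5: acc = 11
step 6: acc = 10
step 7: acc = 27
step 8: acc = 13
step 9: acc = 13
step 10: acc = 17
step 11: acc = 22
step 12: acc = 28
step 13: acc = 20
step 14: acc = 27
This matches the transcript at every step.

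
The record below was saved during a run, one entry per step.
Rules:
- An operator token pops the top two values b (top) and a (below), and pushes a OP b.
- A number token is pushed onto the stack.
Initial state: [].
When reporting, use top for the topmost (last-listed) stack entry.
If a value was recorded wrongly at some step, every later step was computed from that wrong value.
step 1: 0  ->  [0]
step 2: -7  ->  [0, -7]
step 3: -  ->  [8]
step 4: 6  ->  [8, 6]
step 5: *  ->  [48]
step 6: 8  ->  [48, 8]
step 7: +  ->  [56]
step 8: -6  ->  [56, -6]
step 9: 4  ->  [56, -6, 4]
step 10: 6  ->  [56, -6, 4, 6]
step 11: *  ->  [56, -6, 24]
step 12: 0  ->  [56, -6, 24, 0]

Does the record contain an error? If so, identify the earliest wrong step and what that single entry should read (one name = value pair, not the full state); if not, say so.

step 3, top = 7

Step 1: push 0: top = 0 — exactly as logged.
Step 2: push -7: top = -7 — in agreement.
Step 3: 0 - -7 = 7 — the entry is off here.
That makes step 3 the first incorrect line — top = 7 is what it should show.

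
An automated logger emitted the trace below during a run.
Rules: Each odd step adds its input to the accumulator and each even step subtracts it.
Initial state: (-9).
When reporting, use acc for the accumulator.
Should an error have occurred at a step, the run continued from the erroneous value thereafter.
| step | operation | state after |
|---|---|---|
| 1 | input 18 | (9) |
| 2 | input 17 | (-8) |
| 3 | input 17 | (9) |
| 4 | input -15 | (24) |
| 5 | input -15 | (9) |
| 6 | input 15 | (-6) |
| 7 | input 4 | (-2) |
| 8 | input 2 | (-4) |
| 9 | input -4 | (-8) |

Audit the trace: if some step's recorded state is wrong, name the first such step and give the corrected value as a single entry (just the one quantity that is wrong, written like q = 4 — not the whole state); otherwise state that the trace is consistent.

Step 1: acc = -9 + 18 = 9 — consistent with the trace.
Step 2: acc = 9 - 17 = -8 — agrees with the trace.
Step 3: acc = -8 + 17 = 9 — matches.
Step 4: acc = 9 - -15 = 24 — exactly as logged.
Step 5: acc = 24 + -15 = 9 — confirmed correct.
Step 6: acc = 9 - 15 = -6 — in agreement.
Step 7: acc = -6 + 4 = -2 — checks out.
Step 8: acc = -2 - 2 = -4 — matches.
Step 9: acc = -4 + -4 = -8 — in agreement.
All steps check out; nothing to correct.

no error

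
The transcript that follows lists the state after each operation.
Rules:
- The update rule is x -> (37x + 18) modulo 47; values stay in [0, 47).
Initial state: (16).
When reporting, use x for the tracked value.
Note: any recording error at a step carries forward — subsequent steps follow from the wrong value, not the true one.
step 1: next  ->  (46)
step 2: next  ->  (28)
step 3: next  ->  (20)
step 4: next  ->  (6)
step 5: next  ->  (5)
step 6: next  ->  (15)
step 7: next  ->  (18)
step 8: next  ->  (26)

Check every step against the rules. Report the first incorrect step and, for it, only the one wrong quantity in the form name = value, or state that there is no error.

step 7, x = 9

Recomputing the run from the initial state:
step 1: x = 46
step 2: x = 28
step 3: x = 20
step 4: x = 6
step 5: x = 5
step 6: x = 15
step 7: x = 9
step 8: x = 22
The first disagreement with the transcript is at step 7, where the value should be x = 9.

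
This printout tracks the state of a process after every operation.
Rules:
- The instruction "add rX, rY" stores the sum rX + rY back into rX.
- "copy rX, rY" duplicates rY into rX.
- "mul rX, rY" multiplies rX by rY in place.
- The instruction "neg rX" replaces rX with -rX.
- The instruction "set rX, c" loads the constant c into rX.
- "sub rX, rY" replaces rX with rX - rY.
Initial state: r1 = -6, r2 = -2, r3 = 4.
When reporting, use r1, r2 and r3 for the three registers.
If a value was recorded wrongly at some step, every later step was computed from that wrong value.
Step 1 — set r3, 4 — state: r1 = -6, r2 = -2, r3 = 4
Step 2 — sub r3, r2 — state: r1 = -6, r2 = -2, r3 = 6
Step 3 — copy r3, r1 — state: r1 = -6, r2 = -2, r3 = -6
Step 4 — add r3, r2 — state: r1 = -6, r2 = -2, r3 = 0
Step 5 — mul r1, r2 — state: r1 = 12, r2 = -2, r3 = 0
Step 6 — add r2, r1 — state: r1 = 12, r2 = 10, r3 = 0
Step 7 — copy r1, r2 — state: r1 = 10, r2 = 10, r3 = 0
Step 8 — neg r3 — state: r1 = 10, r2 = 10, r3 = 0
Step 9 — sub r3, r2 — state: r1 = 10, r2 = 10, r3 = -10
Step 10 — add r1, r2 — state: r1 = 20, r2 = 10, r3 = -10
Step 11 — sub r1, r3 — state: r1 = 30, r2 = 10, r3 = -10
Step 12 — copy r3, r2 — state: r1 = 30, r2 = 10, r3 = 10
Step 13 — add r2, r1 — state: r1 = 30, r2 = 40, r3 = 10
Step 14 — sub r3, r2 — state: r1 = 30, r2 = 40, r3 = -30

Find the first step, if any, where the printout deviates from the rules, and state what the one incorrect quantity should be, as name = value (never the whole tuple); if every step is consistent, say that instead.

step 4, r3 = -8

1. r3 = 4 (checks out)
2. r3 = 4 - -2 = 6 (in agreement)
3. r3 = -6 (matches)
4. r3 = -6 + -2 = -8 (the recorded entry deviates here)
That makes step 4 the first incorrect line — r3 = -8 is what it should show.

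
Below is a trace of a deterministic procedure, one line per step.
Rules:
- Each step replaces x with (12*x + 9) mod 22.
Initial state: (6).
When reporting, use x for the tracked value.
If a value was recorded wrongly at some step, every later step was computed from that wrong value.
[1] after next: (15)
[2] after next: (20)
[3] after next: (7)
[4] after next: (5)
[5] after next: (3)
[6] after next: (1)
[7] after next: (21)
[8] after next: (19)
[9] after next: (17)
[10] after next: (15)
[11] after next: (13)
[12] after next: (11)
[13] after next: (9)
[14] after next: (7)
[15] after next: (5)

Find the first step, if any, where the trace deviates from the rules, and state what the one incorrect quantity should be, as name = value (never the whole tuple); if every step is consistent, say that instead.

Recomputing the run from the initial state:
step 1: x = 15
step 2: x = 13
step 3: x = 11
step 4: x = 9
step 5: x = 7
step 6: x = 5
step 7: x = 3
step 8: x = 1
step 9: x = 21
step 10: x = 19
step 11: x = 17
step 12: x = 15
step 13: x = 13
step 14: x = 11
step 15: x = 9
The first disagreement with the trace is at step 2, where the value should be x = 13.

step 2, x = 13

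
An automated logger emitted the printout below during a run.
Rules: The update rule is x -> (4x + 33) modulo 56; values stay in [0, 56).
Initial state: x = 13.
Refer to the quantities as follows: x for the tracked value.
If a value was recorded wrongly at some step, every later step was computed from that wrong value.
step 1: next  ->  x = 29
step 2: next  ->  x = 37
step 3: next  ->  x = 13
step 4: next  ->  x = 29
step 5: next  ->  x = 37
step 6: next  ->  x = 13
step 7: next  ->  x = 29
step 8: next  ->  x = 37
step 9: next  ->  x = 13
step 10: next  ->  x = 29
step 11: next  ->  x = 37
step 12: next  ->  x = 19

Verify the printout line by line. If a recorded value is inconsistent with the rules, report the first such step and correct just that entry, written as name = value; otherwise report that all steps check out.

Recomputing the run from the initial state:
step 1: x = 29
step 2: x = 37
step 3: x = 13
step 4: x = 29
step 5: x = 37
step 6: x = 13
step 7: x = 29
step 8: x = 37
step 9: x = 13
step 10: x = 29
step 11: x = 37
step 12: x = 13
The first disagreement with the printout is at step 12, where the value should be x = 13.

step 12, x = 13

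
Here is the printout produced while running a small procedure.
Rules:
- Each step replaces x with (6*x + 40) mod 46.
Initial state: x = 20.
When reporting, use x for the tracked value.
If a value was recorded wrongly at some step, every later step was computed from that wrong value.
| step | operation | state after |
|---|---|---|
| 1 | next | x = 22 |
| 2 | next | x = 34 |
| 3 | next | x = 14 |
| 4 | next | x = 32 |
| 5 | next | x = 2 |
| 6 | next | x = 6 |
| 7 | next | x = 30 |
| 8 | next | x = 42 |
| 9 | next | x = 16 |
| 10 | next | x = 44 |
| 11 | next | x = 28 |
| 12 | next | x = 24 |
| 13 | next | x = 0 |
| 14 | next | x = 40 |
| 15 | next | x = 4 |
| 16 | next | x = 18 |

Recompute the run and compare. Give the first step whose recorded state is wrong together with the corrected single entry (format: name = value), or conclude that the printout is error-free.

Step 1: x = (6*20 + 40) mod 46 = 22 — matches.
Step 2: x = (6*22 + 40) mod 46 = 34 — consistent with the printout.
Step 3: x = (6*34 + 40) mod 46 = 14 — verified.
Step 4: x = (6*14 + 40) mod 46 = 32 — verified.
Step 5: x = (6*32 + 40) mod 46 = 2 — matches.
Step 6: x = (6*2 + 40) mod 46 = 6 — same as recorded.
Step 7: x = (6*6 + 40) mod 46 = 30 — checks out.
Step 8: x = (6*30 + 40) mod 46 = 36 — the entry is off here.
Conclusion: step 8 carries the first error; the entry should be x = 36.

step 8, x = 36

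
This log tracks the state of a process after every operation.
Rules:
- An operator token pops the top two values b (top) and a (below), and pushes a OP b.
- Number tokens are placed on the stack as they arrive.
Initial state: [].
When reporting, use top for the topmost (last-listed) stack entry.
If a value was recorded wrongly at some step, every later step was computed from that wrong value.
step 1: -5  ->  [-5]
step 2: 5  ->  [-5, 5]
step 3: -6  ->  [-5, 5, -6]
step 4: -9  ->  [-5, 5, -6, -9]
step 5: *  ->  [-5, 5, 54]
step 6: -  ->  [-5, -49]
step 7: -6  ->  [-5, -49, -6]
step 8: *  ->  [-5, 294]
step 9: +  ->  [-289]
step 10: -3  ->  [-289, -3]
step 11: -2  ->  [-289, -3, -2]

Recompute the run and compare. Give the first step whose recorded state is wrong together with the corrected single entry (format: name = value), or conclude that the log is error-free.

step 9, top = 289

1. push -5: top = -5 (consistent with the log)
2. push 5: top = 5 (checks out)
3. push -6: top = -6 (agrees with the log)
4. push -9: top = -9 (verified)
5. -6 * -9 = 54 (no discrepancy)
6. 5 - 54 = -49 (verified)
7. push -6: top = -6 (matches)
8. -49 * -6 = 294 (verified)
9. -5 + 294 = 289 (the log disagrees here)
The audit stops at step 9: the recorded entry is wrong and should be top = 289.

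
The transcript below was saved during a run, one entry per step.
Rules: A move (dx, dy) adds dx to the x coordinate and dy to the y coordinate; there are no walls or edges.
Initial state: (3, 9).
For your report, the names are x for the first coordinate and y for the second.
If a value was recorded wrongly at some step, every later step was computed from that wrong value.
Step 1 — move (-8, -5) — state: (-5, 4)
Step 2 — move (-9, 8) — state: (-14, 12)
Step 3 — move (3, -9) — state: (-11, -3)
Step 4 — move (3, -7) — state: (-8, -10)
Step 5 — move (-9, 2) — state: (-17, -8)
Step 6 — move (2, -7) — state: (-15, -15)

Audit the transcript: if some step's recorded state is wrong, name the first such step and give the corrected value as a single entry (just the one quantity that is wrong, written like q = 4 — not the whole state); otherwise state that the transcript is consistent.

step 3, y = 3

step 1: x = 3 + (-8) = -5, y = 9 + (-5) = 4 -> in agreement
step 2: x = -5 + (-9) = -14, y = 4 + (8) = 12 -> verified
step 3: x = -14 + (3) = -11, y = 12 + (-9) = 3 -> first mismatch against the transcript
So the first discrepancy is step 3, where the right value is y = 3.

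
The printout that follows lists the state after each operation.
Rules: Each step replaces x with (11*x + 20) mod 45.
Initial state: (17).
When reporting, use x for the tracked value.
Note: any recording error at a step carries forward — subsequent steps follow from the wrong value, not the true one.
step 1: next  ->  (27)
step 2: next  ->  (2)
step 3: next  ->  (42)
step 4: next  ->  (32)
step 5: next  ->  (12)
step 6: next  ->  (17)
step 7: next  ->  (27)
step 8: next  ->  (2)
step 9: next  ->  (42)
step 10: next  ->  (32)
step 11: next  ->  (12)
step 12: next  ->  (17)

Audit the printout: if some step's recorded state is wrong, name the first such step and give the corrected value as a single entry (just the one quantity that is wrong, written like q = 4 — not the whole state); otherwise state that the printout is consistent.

Step 1: x = (11*17 + 20) mod 45 = 27 — confirmed correct.
Step 2: x = (11*27 + 20) mod 45 = 2 — agrees with the printout.
Step 3: x = (11*2 + 20) mod 45 = 42 — no discrepancy.
Step 4: x = (11*42 + 20) mod 45 = 32 — no discrepancy.
Step 5: x = (11*32 + 20) mod 45 = 12 — verified.
Step 6: x = (11*12 + 20) mod 45 = 17 — consistent with the printout.
Step 7: x = (11*17 + 20) mod 45 = 27 — agrees with the printout.
Step 8: x = (11*27 + 20) mod 45 = 2 — no discrepancy.
Step 9: x = (11*2 + 20) mod 45 = 42 — in agreement.
Step 10: x = (11*42 + 20) mod 45 = 32 — consistent with the printout.
Step 11: x = (11*32 + 20) mod 45 = 12 — same as recorded.
Step 12: x = (11*12 + 20) mod 45 = 17 — no discrepancy.
All steps check out; nothing to correct.

no error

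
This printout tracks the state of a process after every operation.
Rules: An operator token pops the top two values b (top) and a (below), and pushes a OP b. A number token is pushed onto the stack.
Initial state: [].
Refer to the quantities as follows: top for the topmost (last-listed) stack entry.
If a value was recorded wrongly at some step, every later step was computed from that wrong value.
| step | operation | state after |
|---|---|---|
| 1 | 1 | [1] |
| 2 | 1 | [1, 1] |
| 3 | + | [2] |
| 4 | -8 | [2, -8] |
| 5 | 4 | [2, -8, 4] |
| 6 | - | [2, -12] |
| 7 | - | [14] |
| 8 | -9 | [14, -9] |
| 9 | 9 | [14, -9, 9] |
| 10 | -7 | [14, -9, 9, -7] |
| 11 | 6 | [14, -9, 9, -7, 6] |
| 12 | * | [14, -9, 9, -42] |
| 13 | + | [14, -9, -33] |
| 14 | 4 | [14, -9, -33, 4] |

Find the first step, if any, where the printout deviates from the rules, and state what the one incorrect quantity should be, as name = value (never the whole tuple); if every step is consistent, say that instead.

no error

1. push 1: top = 1 (consistent with the printout)
2. push 1: top = 1 (no discrepancy)
3. 1 + 1 = 2 (agrees with the printout)
4. push -8: top = -8 (agrees with the printout)
5. push 4: top = 4 (checks out)
6. -8 - 4 = -12 (agrees with the printout)
7. 2 - -12 = 14 (agrees with the printout)
8. push -9: top = -9 (agrees with the printout)
9. push 9: top = 9 (matches)
10. push -7: top = -7 (checks out)
11. push 6: top = 6 (matches)
12. -7 * 6 = -42 (in agreement)
13. 9 + -42 = -33 (checks out)
14. push 4: top = 4 (verified)
Nothing is out of place; the run is error-free.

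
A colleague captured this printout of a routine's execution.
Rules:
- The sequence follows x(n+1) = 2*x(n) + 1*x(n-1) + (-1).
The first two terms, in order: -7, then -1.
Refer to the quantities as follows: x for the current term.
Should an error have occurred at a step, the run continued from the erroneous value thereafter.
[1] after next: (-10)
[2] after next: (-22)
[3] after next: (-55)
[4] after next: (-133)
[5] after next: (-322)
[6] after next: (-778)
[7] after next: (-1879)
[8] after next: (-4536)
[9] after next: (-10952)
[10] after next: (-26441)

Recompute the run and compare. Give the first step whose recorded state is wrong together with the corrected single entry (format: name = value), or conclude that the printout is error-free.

step 8, x = -4537

Step 1: x = 2*(-1) + (1)*(-7) + (-1) = -10 — same as recorded.
Step 2: x = 2*(-10) + (1)*(-1) + (-1) = -22 — same as recorded.
Step 3: x = 2*(-22) + (1)*(-10) + (-1) = -55 — exactly as logged.
Step 4: x = 2*(-55) + (1)*(-22) + (-1) = -133 — verified.
Step 5: x = 2*(-133) + (1)*(-55) + (-1) = -322 — confirmed correct.
Step 6: x = 2*(-322) + (1)*(-133) + (-1) = -778 — in agreement.
Step 7: x = 2*(-778) + (1)*(-322) + (-1) = -1879 — verified.
Step 8: x = 2*(-1879) + (1)*(-778) + (-1) = -4537 — the printout disagrees here.
The earliest wrong entry is at step 8: it should read x = -4537.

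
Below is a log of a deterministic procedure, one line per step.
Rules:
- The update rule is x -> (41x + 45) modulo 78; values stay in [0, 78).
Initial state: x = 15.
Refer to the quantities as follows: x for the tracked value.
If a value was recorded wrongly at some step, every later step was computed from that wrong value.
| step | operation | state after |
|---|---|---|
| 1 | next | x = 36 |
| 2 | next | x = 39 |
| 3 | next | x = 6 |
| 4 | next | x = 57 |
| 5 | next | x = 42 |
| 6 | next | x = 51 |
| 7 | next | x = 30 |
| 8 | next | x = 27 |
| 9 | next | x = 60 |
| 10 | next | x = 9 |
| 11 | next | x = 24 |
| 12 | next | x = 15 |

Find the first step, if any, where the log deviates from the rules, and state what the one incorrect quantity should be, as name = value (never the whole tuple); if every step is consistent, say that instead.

no error

Recomputing the run from the initial state:
step 1: x = 36
step 2: x = 39
step 3: x = 6
step 4: x = 57
step 5: x = 42
step 6: x = 51
step 7: x = 30
step 8: x = 27
step 9: x = 60
step 10: x = 9
step 11: x = 24
step 12: x = 15
This matches the log at every step.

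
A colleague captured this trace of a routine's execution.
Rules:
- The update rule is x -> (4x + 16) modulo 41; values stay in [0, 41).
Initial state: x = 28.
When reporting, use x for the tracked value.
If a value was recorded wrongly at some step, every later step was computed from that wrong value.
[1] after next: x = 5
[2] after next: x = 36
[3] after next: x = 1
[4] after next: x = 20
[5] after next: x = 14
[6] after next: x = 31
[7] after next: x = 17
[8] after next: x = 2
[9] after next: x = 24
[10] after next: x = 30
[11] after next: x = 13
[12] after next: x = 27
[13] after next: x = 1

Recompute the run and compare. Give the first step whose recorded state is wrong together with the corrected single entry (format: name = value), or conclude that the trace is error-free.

step 3, x = 37

Step 1: x = (4*28 + 16) mod 41 = 5 — confirmed correct.
Step 2: x = (4*5 + 16) mod 41 = 36 — checks out.
Step 3: x = (4*36 + 16) mod 41 = 37 — the entry is off here.
So the first discrepancy is step 3, where the right value is x = 37.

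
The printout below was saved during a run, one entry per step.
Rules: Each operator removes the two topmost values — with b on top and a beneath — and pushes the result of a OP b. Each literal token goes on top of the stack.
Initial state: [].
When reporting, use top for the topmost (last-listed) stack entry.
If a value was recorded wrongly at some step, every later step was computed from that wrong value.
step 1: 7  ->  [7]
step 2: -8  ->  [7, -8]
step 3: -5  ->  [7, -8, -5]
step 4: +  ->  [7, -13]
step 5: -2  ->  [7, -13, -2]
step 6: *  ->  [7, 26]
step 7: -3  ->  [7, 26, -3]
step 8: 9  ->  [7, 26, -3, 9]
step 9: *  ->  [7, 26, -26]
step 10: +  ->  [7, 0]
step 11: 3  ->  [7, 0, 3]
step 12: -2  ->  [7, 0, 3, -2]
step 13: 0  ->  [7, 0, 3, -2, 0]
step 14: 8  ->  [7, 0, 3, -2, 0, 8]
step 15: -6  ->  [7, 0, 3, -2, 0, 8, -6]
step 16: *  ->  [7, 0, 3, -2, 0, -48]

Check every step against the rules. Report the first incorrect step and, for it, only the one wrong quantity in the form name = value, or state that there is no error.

1. push 7: top = 7 (checks out)
2. push -8: top = -8 (consistent with the printout)
3. push -5: top = -5 (matches)
4. -8 + -5 = -13 (confirmed correct)
5. push -2: top = -2 (in agreement)
6. -13 * -2 = 26 (matches)
7. push -3: top = -3 (confirmed correct)
8. push 9: top = 9 (verified)
9. -3 * 9 = -27 (first mismatch against the printout)
Conclusion: step 9 carries the first error; the entry should be top = -27.

step 9, top = -27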